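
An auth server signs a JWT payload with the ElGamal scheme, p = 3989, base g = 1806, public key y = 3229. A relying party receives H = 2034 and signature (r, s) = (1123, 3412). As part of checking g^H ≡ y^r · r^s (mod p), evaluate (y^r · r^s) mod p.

1763

3229^2 = 10426441 ≡ 3184
3229^4 ≡ 3184^2 = 10137856 ≡ 1807
3229^8 ≡ 1807^2 = 3265249 ≡ 2247
3229^16 ≡ 2247^2 = 5049009 ≡ 2924
3229^32 ≡ 2924^2 = 8549776 ≡ 1349
3229^64 ≡ 1349^2 = 1819801 ≡ 817
3229^128 ≡ 817^2 = 667489 ≡ 1326
3229^256 ≡ 1326^2 = 1758276 ≡ 3116
3229^512 ≡ 3116^2 = 9709456 ≡ 230
3229^1024 ≡ 230^2 = 52900 ≡ 1043
1123 = 1024 + 64 + 32 + 2 + 1, so 3229^1123 ≡ 1043·817·1349·3184·3229 ≡ 3140 (mod 3989)
1123^2 = 1261129 ≡ 605
1123^4 ≡ 605^2 = 366025 ≡ 3026
1123^8 ≡ 3026^2 = 9156676 ≡ 1921
1123^16 ≡ 1921^2 = 3690241 ≡ 416
1123^32 ≡ 416^2 = 173056 ≡ 1529
1123^64 ≡ 1529^2 = 2337841 ≡ 287
1123^128 ≡ 287^2 = 82369 ≡ 2589
1123^256 ≡ 2589^2 = 6702921 ≡ 1401
1123^512 ≡ 1401^2 = 1962801 ≡ 213
1123^1024 ≡ 213^2 = 45369 ≡ 1490
1123^2048 ≡ 1490^2 = 2220100 ≡ 2216
3412 = 2048 + 1024 + 256 + 64 + 16 + 4, so 1123^3412 ≡ 2216·1490·1401·287·416·3026 ≡ 3752 (mod 3989)
y^r · r^s ≡ 3140·3752 = 11781280 ≡ 1763 (mod 3989)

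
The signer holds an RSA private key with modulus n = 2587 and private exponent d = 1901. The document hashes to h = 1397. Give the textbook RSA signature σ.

1627

Squares mod 2587: h^1≡1397, h^2≡1011, h^4≡256, h^8≡861, h^16≡1439, h^32≡1121, h^64≡1946, h^128≡2135, h^256≡2518, h^512≡2174, h^1024≡2414
1901 = 1024 + 512 + 256 + 64 + 32 + 8 + 4 + 1, so h^1901 ≡ 2414·2174·2518·1946·1121·861·256·1397 ≡ 1627 (mod 2587)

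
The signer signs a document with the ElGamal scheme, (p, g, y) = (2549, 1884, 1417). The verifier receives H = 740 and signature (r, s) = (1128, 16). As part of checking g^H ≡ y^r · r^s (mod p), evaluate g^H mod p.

1322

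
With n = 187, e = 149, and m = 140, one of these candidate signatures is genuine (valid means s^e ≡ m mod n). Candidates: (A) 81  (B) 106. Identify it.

Candidate A: Squares mod 187: 81^1≡81, 81^2≡16, 81^4≡69, 81^8≡86, 81^16≡103, 81^32≡137, 81^64≡69, 81^128≡86; 149 = 128 + 16 + 4 + 1, so 81^149 ≡ 86·103·69·81 ≡ 47 (mod 187)
Candidate B: Squares mod 187: 106^1≡106, 106^2≡16, 106^4≡69, 106^8≡86, 106^16≡103, 106^32≡137, 106^64≡69, 106^128≡86; 149 = 128 + 16 + 4 + 1, so 106^149 ≡ 86·103·69·106 ≡ 140 (mod 187)
  → matches m = 140

B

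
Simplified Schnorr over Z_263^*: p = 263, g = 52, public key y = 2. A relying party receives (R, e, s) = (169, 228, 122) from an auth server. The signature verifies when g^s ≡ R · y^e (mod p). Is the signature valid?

g^s mod p:
52^2 = 2704 ≡ 74
52^4 ≡ 74^2 = 5476 ≡ 216
52^8 ≡ 216^2 = 46656 ≡ 105
52^16 ≡ 105^2 = 11025 ≡ 242
52^32 ≡ 242^2 = 58564 ≡ 178
52^64 ≡ 178^2 = 31684 ≡ 124
122 = 64 + 32 + 16 + 8 + 2, so 52^122 ≡ 124·178·242·105·74 ≡ 96 (mod 263)
R · y^e mod p:
2^2 = 4
2^4 ≡ 4^2 = 16
2^8 ≡ 16^2 = 256
2^16 ≡ 256^2 = 65536 ≡ 49
2^32 ≡ 49^2 = 2401 ≡ 34
2^64 ≡ 34^2 = 1156 ≡ 104
2^128 ≡ 104^2 = 10816 ≡ 33
228 = 128 + 64 + 32 + 4, so 2^228 ≡ 33·104·34·16 ≡ 234 (mod 263)
169·234 = 39546 ≡ 96 (mod 263)
96 ≡ 96 (mod 263); signature holds.

valid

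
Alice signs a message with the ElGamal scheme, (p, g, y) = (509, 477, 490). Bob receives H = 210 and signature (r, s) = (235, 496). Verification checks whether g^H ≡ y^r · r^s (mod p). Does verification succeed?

fails

Left side g^H mod p:
477^2 = 227529 ≡ 6
477^4 ≡ 6^2 = 36
477^8 ≡ 36^2 = 1296 ≡ 278
477^16 ≡ 278^2 = 77284 ≡ 425
477^32 ≡ 425^2 = 180625 ≡ 439
477^64 ≡ 439^2 = 192721 ≡ 319
477^128 ≡ 319^2 = 101761 ≡ 470
210 = 128 + 64 + 16 + 2, so 477^210 ≡ 470·319·425·6 ≡ 402 (mod 509)
Right side y^r · r^s mod p:
490^2 = 240100 ≡ 361
490^4 ≡ 361^2 = 130321 ≡ 17
490^8 ≡ 17^2 = 289
490^16 ≡ 289^2 = 83521 ≡ 45
490^32 ≡ 45^2 = 2025 ≡ 498
490^64 ≡ 498^2 = 248004 ≡ 121
490^128 ≡ 121^2 = 14641 ≡ 389
235 = 128 + 64 + 32 + 8 + 2 + 1, so 490^235 ≡ 389·121·498·289·361·490 ≡ 352 (mod 509)
235^2 = 55225 ≡ 253
235^4 ≡ 253^2 = 64009 ≡ 384
235^8 ≡ 384^2 = 147456 ≡ 355
235^16 ≡ 355^2 = 126025 ≡ 302
235^32 ≡ 302^2 = 91204 ≡ 93
235^64 ≡ 93^2 = 8649 ≡ 505
235^128 ≡ 505^2 = 255025 ≡ 16
235^256 ≡ 16^2 = 256
496 = 256 + 128 + 64 + 32 + 16, so 235^496 ≡ 256·16·505·93·302 ≡ 426 (mod 509)
352·426 = 149952 ≡ 306 (mod 509)
402 ≠ 306, so verification fails.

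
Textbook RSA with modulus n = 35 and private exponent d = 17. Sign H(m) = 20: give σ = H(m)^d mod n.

(H(m))^2 ≡ 20^2 = 400 ≡ 15
(H(m))^4 ≡ 15^2 = 225 ≡ 15
(H(m))^8 ≡ 15^2 = 225 ≡ 15
(H(m))^16 ≡ 15^2 = 225 ≡ 15
17 = 16 + 1, so (H(m))^17 ≡ 15·20 ≡ 20 (mod 35)

20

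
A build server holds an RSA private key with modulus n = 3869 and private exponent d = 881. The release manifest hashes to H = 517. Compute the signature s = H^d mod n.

3297

Squares mod 3869: H^1≡517, H^2≡328, H^4≡3121, H^8≡2368, H^16≡1243, H^32≡1318, H^64≡3812, H^128≡3249, H^256≡1369, H^512≡1565
881 = 512 + 256 + 64 + 32 + 16 + 1, so H^881 ≡ 1565·1369·3812·1318·1243·517 ≡ 3297 (mod 3869)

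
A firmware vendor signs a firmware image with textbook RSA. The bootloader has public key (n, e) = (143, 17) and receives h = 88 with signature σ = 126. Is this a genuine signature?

forged

σ^2 ≡ 126^2 = 15876 ≡ 3
σ^4 ≡ 3^2 = 9
σ^8 ≡ 9^2 = 81
σ^16 ≡ 81^2 = 6561 ≡ 126
17 = 16 + 1, so σ^17 ≡ 126·126 ≡ 3 (mod 143)
The recovered value 3 does not match the digest 88.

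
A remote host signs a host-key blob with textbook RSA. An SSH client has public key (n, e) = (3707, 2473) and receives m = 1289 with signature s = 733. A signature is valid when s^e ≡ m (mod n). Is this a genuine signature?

genuine

s^2 ≡ 733^2 = 537289 ≡ 3481
s^4 ≡ 3481^2 = 12117361 ≡ 2885
s^8 ≡ 2885^2 = 8323225 ≡ 1010
s^16 ≡ 1010^2 = 1020100 ≡ 675
s^32 ≡ 675^2 = 455625 ≡ 3371
s^64 ≡ 3371^2 = 11363641 ≡ 1686
s^128 ≡ 1686^2 = 2842596 ≡ 3034
s^256 ≡ 3034^2 = 9205156 ≡ 675
s^512 ≡ 675^2 = 455625 ≡ 3371
s^1024 ≡ 3371^2 = 11363641 ≡ 1686
s^2048 ≡ 1686^2 = 2842596 ≡ 3034
2473 = 2048 + 256 + 128 + 32 + 8 + 1, so s^2473 ≡ 3034·675·3034·3371·1010·733 ≡ 1289 (mod 3707)
s^2473 mod 3707 = 1289 matches m.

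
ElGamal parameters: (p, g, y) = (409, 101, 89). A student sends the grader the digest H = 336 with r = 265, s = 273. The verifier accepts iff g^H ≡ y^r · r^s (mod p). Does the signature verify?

Left side g^H mod p:
101^2 = 10201 ≡ 385
101^4 ≡ 385^2 = 148225 ≡ 167
101^8 ≡ 167^2 = 27889 ≡ 77
101^16 ≡ 77^2 = 5929 ≡ 203
101^32 ≡ 203^2 = 41209 ≡ 309
101^64 ≡ 309^2 = 95481 ≡ 184
101^128 ≡ 184^2 = 33856 ≡ 318
101^256 ≡ 318^2 = 101124 ≡ 101
336 = 256 + 64 + 16, so 101^336 ≡ 101·184·203 ≡ 345 (mod 409)
Right side y^r · r^s mod p:
89^2 = 7921 ≡ 150
89^4 ≡ 150^2 = 22500 ≡ 5
89^8 ≡ 5^2 = 25
89^16 ≡ 25^2 = 625 ≡ 216
89^32 ≡ 216^2 = 46656 ≡ 30
89^64 ≡ 30^2 = 900 ≡ 82
89^128 ≡ 82^2 = 6724 ≡ 180
89^256 ≡ 180^2 = 32400 ≡ 89
265 = 256 + 8 + 1, so 89^265 ≡ 89·25·89 ≡ 69 (mod 409)
265^2 = 70225 ≡ 286
265^4 ≡ 286^2 = 81796 ≡ 405
265^8 ≡ 405^2 = 164025 ≡ 16
265^16 ≡ 16^2 = 256
265^32 ≡ 256^2 = 65536 ≡ 96
265^64 ≡ 96^2 = 9216 ≡ 218
265^128 ≡ 218^2 = 47524 ≡ 80
265^256 ≡ 80^2 = 6400 ≡ 265
273 = 256 + 16 + 1, so 265^273 ≡ 265·256·265 ≡ 5 (mod 409)
69·5 = 345 ≡ 345 (mod 409)
345 ≡ 345 (mod 409), so the signature is genuine.

verifies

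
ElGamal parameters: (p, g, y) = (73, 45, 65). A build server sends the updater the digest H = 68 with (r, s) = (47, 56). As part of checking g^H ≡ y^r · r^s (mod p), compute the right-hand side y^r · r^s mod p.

18

Squares mod 73: 65^1≡65, 65^2≡64, 65^4≡8, 65^8≡64, 65^16≡8, 65^32≡64
47 = 32 + 8 + 4 + 2 + 1, so 65^47 ≡ 64·64·8·64·65 ≡ 9 (mod 73)
Squares mod 73: 47^1≡47, 47^2≡19, 47^4≡69, 47^8≡16, 47^16≡37, 47^32≡55
56 = 32 + 16 + 8, so 47^56 ≡ 55·37·16 ≡ 2 (mod 73)
y^r · r^s ≡ 9·2 = 18 ≡ 18 (mod 73)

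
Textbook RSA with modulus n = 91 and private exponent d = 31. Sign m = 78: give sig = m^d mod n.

78

m^2 ≡ 78^2 = 6084 ≡ 78
m^4 ≡ 78^2 = 6084 ≡ 78
m^8 ≡ 78^2 = 6084 ≡ 78
m^16 ≡ 78^2 = 6084 ≡ 78
31 = 16 + 8 + 4 + 2 + 1, so m^31 ≡ 78·78·78·78·78 ≡ 78 (mod 91)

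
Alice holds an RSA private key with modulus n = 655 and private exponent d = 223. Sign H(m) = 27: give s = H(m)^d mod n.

123

(H(m))^2 ≡ 27^2 = 729 ≡ 74
(H(m))^4 ≡ 74^2 = 5476 ≡ 236
(H(m))^8 ≡ 236^2 = 55696 ≡ 21
(H(m))^16 ≡ 21^2 = 441
(H(m))^32 ≡ 441^2 = 194481 ≡ 601
(H(m))^64 ≡ 601^2 = 361201 ≡ 296
(H(m))^128 ≡ 296^2 = 87616 ≡ 501
223 = 128 + 64 + 16 + 8 + 4 + 2 + 1, so (H(m))^223 ≡ 501·296·441·21·236·74·27 ≡ 123 (mod 655)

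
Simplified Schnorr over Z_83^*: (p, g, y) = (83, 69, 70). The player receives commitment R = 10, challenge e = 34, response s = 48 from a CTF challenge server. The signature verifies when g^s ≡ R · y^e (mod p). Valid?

g^s mod p:
69^2 = 4761 ≡ 30
69^4 ≡ 30^2 = 900 ≡ 70
69^8 ≡ 70^2 = 4900 ≡ 3
69^16 ≡ 3^2 = 9
69^32 ≡ 9^2 = 81
48 = 32 + 16, so 69^48 ≡ 81·9 ≡ 65 (mod 83)
R · y^e mod p:
70^2 = 4900 ≡ 3
70^4 ≡ 3^2 = 9
70^8 ≡ 9^2 = 81
70^16 ≡ 81^2 = 6561 ≡ 4
70^32 ≡ 4^2 = 16
34 = 32 + 2, so 70^34 ≡ 16·3 ≡ 48 (mod 83)
10·48 = 480 ≡ 65 (mod 83)
65 ≡ 65 (mod 83); signature holds.

yes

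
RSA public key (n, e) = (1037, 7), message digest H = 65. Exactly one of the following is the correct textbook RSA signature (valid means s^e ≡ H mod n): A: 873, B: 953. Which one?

Candidate A: 873^2 = 762129 ≡ 971; 873^4 ≡ 971^2 = 942841 ≡ 208; 7 = 4 + 2 + 1, so 873^7 ≡ 208·971·873 ≡ 65 (mod 1037)
  → matches H = 65
Candidate B: 953^2 = 908209 ≡ 834; 953^4 ≡ 834^2 = 695556 ≡ 766; 7 = 4 + 2 + 1, so 953^7 ≡ 766·834·953 ≡ 817 (mod 1037)

A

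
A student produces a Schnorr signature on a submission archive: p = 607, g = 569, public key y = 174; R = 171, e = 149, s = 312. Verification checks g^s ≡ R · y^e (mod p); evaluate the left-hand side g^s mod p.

569^2 = 323761 ≡ 230
569^4 ≡ 230^2 = 52900 ≡ 91
569^8 ≡ 91^2 = 8281 ≡ 390
569^16 ≡ 390^2 = 152100 ≡ 350
569^32 ≡ 350^2 = 122500 ≡ 493
569^64 ≡ 493^2 = 243049 ≡ 249
569^128 ≡ 249^2 = 62001 ≡ 87
569^256 ≡ 87^2 = 7569 ≡ 285
312 = 256 + 32 + 16 + 8, so 569^312 ≡ 285·493·350·390 ≡ 252 (mod 607)

252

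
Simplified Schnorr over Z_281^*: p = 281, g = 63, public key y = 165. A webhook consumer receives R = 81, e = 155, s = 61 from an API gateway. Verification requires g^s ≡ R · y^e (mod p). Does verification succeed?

g^s mod p:
63^2 = 3969 ≡ 35
63^4 ≡ 35^2 = 1225 ≡ 101
63^8 ≡ 101^2 = 10201 ≡ 85
63^16 ≡ 85^2 = 7225 ≡ 200
63^32 ≡ 200^2 = 40000 ≡ 98
61 = 32 + 16 + 8 + 4 + 1, so 63^61 ≡ 98·200·85·101·63 ≡ 123 (mod 281)
R · y^e mod p:
165^2 = 27225 ≡ 249
165^4 ≡ 249^2 = 62001 ≡ 181
165^8 ≡ 181^2 = 32761 ≡ 165
165^16 ≡ 165^2 = 27225 ≡ 249
165^32 ≡ 249^2 = 62001 ≡ 181
165^64 ≡ 181^2 = 32761 ≡ 165
165^128 ≡ 165^2 = 27225 ≡ 249
155 = 128 + 16 + 8 + 2 + 1, so 165^155 ≡ 249·249·165·249·165 ≡ 165 (mod 281)
81·165 = 13365 ≡ 158 (mod 281)
123 ≠ 158; the check fails.

fails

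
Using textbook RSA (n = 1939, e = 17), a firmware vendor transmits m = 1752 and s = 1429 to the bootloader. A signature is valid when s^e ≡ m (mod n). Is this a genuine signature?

forged

s^2 ≡ 1429^2 = 2042041 ≡ 274
s^4 ≡ 274^2 = 75076 ≡ 1394
s^8 ≡ 1394^2 = 1943236 ≡ 358
s^16 ≡ 358^2 = 128164 ≡ 190
17 = 16 + 1, so s^17 ≡ 190·1429 ≡ 50 (mod 1939)
The recovered value 50 does not match the digest 1752.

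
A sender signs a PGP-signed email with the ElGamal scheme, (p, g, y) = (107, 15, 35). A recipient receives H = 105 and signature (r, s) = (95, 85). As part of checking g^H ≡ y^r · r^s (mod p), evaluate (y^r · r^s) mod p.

50

35^2 = 1225 ≡ 48
35^4 ≡ 48^2 = 2304 ≡ 57
35^8 ≡ 57^2 = 3249 ≡ 39
35^16 ≡ 39^2 = 1521 ≡ 23
35^32 ≡ 23^2 = 529 ≡ 101
35^64 ≡ 101^2 = 10201 ≡ 36
95 = 64 + 16 + 8 + 4 + 2 + 1, so 35^95 ≡ 36·23·39·57·48·35 ≡ 3 (mod 107)
95^2 = 9025 ≡ 37
95^4 ≡ 37^2 = 1369 ≡ 85
95^8 ≡ 85^2 = 7225 ≡ 56
95^16 ≡ 56^2 = 3136 ≡ 33
95^32 ≡ 33^2 = 1089 ≡ 19
95^64 ≡ 19^2 = 361 ≡ 40
85 = 64 + 16 + 4 + 1, so 95^85 ≡ 40·33·85·95 ≡ 88 (mod 107)
y^r · r^s ≡ 3·88 = 264 ≡ 50 (mod 107)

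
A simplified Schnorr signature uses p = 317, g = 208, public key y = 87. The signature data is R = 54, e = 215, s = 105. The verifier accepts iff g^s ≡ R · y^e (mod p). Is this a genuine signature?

forged

g^s mod p:
208^2 = 43264 ≡ 152
208^4 ≡ 152^2 = 23104 ≡ 280
208^8 ≡ 280^2 = 78400 ≡ 101
208^16 ≡ 101^2 = 10201 ≡ 57
208^32 ≡ 57^2 = 3249 ≡ 79
208^64 ≡ 79^2 = 6241 ≡ 218
105 = 64 + 32 + 8 + 1, so 208^105 ≡ 218·79·101·208 ≡ 68 (mod 317)
R · y^e mod p:
87^2 = 7569 ≡ 278
87^4 ≡ 278^2 = 77284 ≡ 253
87^8 ≡ 253^2 = 64009 ≡ 292
87^16 ≡ 292^2 = 85264 ≡ 308
87^32 ≡ 308^2 = 94864 ≡ 81
87^64 ≡ 81^2 = 6561 ≡ 221
87^128 ≡ 221^2 = 48841 ≡ 23
215 = 128 + 64 + 16 + 4 + 2 + 1, so 87^215 ≡ 23·221·308·253·278·87 ≡ 258 (mod 317)
54·258 = 13932 ≡ 301 (mod 317)
68 ≠ 301; the check fails.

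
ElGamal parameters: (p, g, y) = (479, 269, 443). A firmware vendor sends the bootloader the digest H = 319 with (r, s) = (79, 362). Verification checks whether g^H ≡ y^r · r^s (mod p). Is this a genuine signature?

forged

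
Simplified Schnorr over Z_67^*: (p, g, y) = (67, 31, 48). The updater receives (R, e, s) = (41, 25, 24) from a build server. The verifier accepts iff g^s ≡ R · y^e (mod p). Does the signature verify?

g^s mod p:
31^2 = 961 ≡ 23
31^4 ≡ 23^2 = 529 ≡ 60
31^8 ≡ 60^2 = 3600 ≡ 49
31^16 ≡ 49^2 = 2401 ≡ 56
24 = 16 + 8, so 31^24 ≡ 56·49 ≡ 64 (mod 67)
R · y^e mod p:
48^2 = 2304 ≡ 26
48^4 ≡ 26^2 = 676 ≡ 6
48^8 ≡ 6^2 = 36
48^16 ≡ 36^2 = 1296 ≡ 23
25 = 16 + 8 + 1, so 48^25 ≡ 23·36·48 ≡ 13 (mod 67)
41·13 = 533 ≡ 64 (mod 67)
64 ≡ 64 (mod 67); signature holds.

verifies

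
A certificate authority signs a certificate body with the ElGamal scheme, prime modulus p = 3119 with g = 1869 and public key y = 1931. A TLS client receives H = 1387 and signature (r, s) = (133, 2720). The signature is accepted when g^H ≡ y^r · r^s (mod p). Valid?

yes

Left side g^H mod p:
Squares mod 3119: 1869^1≡1869, 1869^2≡3000, 1869^4≡1685, 1869^8≡935, 1869^16≡905, 1869^32≡1847, 1869^64≡2342, 1869^128≡1762, 1869^256≡1239, 1869^512≡573, 1869^1024≡834
1387 = 1024 + 256 + 64 + 32 + 8 + 2 + 1, so 1869^1387 ≡ 834·1239·2342·1847·935·3000·1869 ≡ 2635 (mod 3119)
Right side y^r · r^s mod p:
Squares mod 3119: 1931^1≡1931, 1931^2≡1556, 1931^4≡792, 1931^8≡345, 1931^16≡503, 1931^32≡370, 1931^64≡2783, 1931^128≡612
133 = 128 + 4 + 1, so 1931^133 ≡ 612·792·1931 ≡ 1428 (mod 3119)
Squares mod 3119: 133^1≡133, 133^2≡2094, 133^4≡2641, 133^8≡797, 133^16≡2052, 133^32≡54, 133^64≡2916, 133^128≡662, 133^256≡1584, 133^512≡1380, 133^1024≡1810, 133^2048≡1150
2720 = 2048 + 512 + 128 + 32, so 133^2720 ≡ 1150·1380·662·54 ≡ 1747 (mod 3119)
1428·1747 = 2494716 ≡ 2635 (mod 3119)
2635 ≡ 2635 (mod 3119), so the signature is genuine.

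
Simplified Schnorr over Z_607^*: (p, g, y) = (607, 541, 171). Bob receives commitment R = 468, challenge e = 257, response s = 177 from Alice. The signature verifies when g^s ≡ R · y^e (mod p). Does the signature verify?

verifies

g^s mod p:
Squares mod 607: 541^1≡541, 541^2≡107, 541^4≡523, 541^8≡379, 541^16≡389, 541^32≡178, 541^64≡120, 541^128≡439
177 = 128 + 32 + 16 + 1, so 541^177 ≡ 439·178·389·541 ≡ 451 (mod 607)
R · y^e mod p:
Squares mod 607: 171^1≡171, 171^2≡105, 171^4≡99, 171^8≡89, 171^16≡30, 171^32≡293, 171^64≡262, 171^128≡53, 171^256≡381
257 = 256 + 1, so 171^257 ≡ 381·171 ≡ 202 (mod 607)
468·202 = 94536 ≡ 451 (mod 607)
451 ≡ 451 (mod 607); signature holds.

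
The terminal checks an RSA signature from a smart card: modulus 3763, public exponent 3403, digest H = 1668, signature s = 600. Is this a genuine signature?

Squares mod 3763: s^1≡600, s^2≡2515, s^4≡3385, s^8≡3653, s^16≡811, s^32≡2959, s^64≡2943, s^128≡2586, s^256≡545, s^512≡3511, s^1024≡3296, s^2048≡3598
3403 = 2048 + 1024 + 256 + 64 + 8 + 2 + 1, so s^3403 ≡ 3598·3296·545·2943·3653·2515·600 ≡ 2375 (mod 3763)
2375 ≠ 1668, so verification fails.

forged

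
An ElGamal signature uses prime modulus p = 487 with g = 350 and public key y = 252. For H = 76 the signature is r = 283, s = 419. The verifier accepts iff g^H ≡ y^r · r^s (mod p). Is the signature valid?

invalid

Left side g^H mod p:
350^2 = 122500 ≡ 263
350^4 ≡ 263^2 = 69169 ≡ 15
350^8 ≡ 15^2 = 225
350^16 ≡ 225^2 = 50625 ≡ 464
350^32 ≡ 464^2 = 215296 ≡ 42
350^64 ≡ 42^2 = 1764 ≡ 303
76 = 64 + 8 + 4, so 350^76 ≡ 303·225·15 ≡ 412 (mod 487)
Right side y^r · r^s mod p:
252^2 = 63504 ≡ 194
252^4 ≡ 194^2 = 37636 ≡ 137
252^8 ≡ 137^2 = 18769 ≡ 263
252^16 ≡ 263^2 = 69169 ≡ 15
252^32 ≡ 15^2 = 225
252^64 ≡ 225^2 = 50625 ≡ 464
252^128 ≡ 464^2 = 215296 ≡ 42
252^256 ≡ 42^2 = 1764 ≡ 303
283 = 256 + 16 + 8 + 2 + 1, so 252^283 ≡ 303·15·263·194·252 ≡ 239 (mod 487)
283^2 = 80089 ≡ 221
283^4 ≡ 221^2 = 48841 ≡ 141
283^8 ≡ 141^2 = 19881 ≡ 401
283^16 ≡ 401^2 = 160801 ≡ 91
283^32 ≡ 91^2 = 8281 ≡ 2
283^64 ≡ 2^2 = 4
283^128 ≡ 4^2 = 16
283^256 ≡ 16^2 = 256
419 = 256 + 128 + 32 + 2 + 1, so 283^419 ≡ 256·16·2·221·283 ≡ 10 (mod 487)
239·10 = 2390 ≡ 442 (mod 487)
412 ≠ 442, so verification fails.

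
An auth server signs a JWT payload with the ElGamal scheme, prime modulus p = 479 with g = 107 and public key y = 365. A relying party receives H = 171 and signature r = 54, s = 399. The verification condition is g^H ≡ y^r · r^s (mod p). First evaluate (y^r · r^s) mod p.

365^2 = 133225 ≡ 63
365^4 ≡ 63^2 = 3969 ≡ 137
365^8 ≡ 137^2 = 18769 ≡ 88
365^16 ≡ 88^2 = 7744 ≡ 80
365^32 ≡ 80^2 = 6400 ≡ 173
54 = 32 + 16 + 4 + 2, so 365^54 ≡ 173·80·137·63 ≡ 20 (mod 479)
54^2 = 2916 ≡ 42
54^4 ≡ 42^2 = 1764 ≡ 327
54^8 ≡ 327^2 = 106929 ≡ 112
54^16 ≡ 112^2 = 12544 ≡ 90
54^32 ≡ 90^2 = 8100 ≡ 436
54^64 ≡ 436^2 = 190096 ≡ 412
54^128 ≡ 412^2 = 169744 ≡ 178
54^256 ≡ 178^2 = 31684 ≡ 70
399 = 256 + 128 + 8 + 4 + 2 + 1, so 54^399 ≡ 70·178·112·327·42·54 ≡ 10 (mod 479)
y^r · r^s ≡ 20·10 = 200 ≡ 200 (mod 479)

200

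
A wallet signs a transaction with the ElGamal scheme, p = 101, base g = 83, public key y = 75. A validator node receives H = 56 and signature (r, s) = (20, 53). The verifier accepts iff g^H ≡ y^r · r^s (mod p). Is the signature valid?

Left side g^H mod p:
83^2 = 6889 ≡ 21
83^4 ≡ 21^2 = 441 ≡ 37
83^8 ≡ 37^2 = 1369 ≡ 56
83^16 ≡ 56^2 = 3136 ≡ 5
83^32 ≡ 5^2 = 25
56 = 32 + 16 + 8, so 83^56 ≡ 25·5·56 ≡ 31 (mod 101)
Right side y^r · r^s mod p:
75^2 = 5625 ≡ 70
75^4 ≡ 70^2 = 4900 ≡ 52
75^8 ≡ 52^2 = 2704 ≡ 78
75^16 ≡ 78^2 = 6084 ≡ 24
20 = 16 + 4, so 75^20 ≡ 24·52 ≡ 36 (mod 101)
20^2 = 400 ≡ 97
20^4 ≡ 97^2 = 9409 ≡ 16
20^8 ≡ 16^2 = 256 ≡ 54
20^16 ≡ 54^2 = 2916 ≡ 88
20^32 ≡ 88^2 = 7744 ≡ 68
53 = 32 + 16 + 4 + 1, so 20^53 ≡ 68·88·16·20 ≡ 21 (mod 101)
36·21 = 756 ≡ 49 (mod 101)
31 ≠ 49, so verification fails.

invalid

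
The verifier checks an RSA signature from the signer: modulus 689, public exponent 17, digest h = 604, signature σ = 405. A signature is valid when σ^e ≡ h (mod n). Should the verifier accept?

σ^17 mod 689 = 604
604 = h, so the signature checks out.

accept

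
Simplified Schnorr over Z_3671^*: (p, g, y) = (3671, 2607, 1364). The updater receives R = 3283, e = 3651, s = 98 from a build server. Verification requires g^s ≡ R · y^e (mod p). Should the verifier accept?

g^s mod p:
Squares mod 3671: 2607^1≡2607, 2607^2≡1428, 2607^4≡1779, 2607^8≡439, 2607^16≡1829, 2607^32≡960, 2607^64≡179
98 = 64 + 32 + 2, so 2607^98 ≡ 179·960·1428 ≡ 3196 (mod 3671)
R · y^e mod p:
Squares mod 3671: 1364^1≡1364, 1364^2≡2970, 1364^4≡3158, 1364^8≡2528, 1364^16≡3244, 1364^32≡2450, 1364^64≡415, 1364^128≡3359, 1364^256≡1898, 1364^512≡1153, 1364^1024≡507, 1364^2048≡79
3651 = 2048 + 1024 + 512 + 64 + 2 + 1, so 1364^3651 ≡ 79·507·1153·415·2970·1364 ≡ 93 (mod 3671)
3283·93 = 305319 ≡ 626 (mod 3671)
3196 ≠ 626; the check fails.

reject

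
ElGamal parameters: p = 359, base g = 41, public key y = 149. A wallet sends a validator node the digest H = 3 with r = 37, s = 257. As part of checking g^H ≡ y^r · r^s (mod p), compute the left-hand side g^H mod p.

352

Squares mod 359: 41^1≡41, 41^2≡245
3 = 2 + 1, so 41^3 ≡ 245·41 ≡ 352 (mod 359)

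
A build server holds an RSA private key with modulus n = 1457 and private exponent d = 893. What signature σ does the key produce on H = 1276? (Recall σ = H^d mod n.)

Squares mod 1457: H^1≡1276, H^2≡707, H^4≡98, H^8≡862, H^16≡1431, H^32≡676, H^64≡935, H^128≡25, H^256≡625, H^512≡149
893 = 512 + 256 + 64 + 32 + 16 + 8 + 4 + 1, so H^893 ≡ 149·625·935·676·1431·862·98·1276 ≡ 1234 (mod 1457)

1234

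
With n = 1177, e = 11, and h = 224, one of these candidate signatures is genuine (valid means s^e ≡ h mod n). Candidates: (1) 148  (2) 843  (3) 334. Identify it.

3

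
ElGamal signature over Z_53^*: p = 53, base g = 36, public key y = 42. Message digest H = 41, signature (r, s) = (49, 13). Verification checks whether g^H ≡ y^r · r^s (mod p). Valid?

Left side g^H mod p:
36^41 mod 53 = 24
Right side y^r · r^s mod p:
42^49 mod 53 = 44
49^13 mod 53 = 1
44·1 = 44 ≡ 44 (mod 53)
24 ≠ 44, so verification fails.

no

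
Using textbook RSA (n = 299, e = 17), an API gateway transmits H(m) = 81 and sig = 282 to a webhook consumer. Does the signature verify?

sig^17 mod 299 = 81
Since 81 equals the digest 81, verification succeeds.

verifies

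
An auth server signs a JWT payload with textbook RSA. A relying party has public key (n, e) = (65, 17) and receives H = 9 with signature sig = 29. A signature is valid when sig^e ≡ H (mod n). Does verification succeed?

Squares mod 65: sig^1≡29, sig^2≡61, sig^4≡16, sig^8≡61, sig^16≡16
17 = 16 + 1, so sig^17 ≡ 16·29 ≡ 9 (mod 65)
sig^17 mod 65 = 9 matches H.

passes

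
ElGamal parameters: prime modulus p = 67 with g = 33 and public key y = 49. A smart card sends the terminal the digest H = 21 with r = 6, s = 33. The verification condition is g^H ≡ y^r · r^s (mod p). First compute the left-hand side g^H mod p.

9

33^21 mod 67 = 9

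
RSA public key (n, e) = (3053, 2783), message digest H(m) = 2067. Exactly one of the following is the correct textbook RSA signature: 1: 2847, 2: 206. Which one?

2

Candidate 1: 2847^2 = 8105409 ≡ 2747; 2847^4 ≡ 2747^2 = 7546009 ≡ 2046; 2847^8 ≡ 2046^2 = 4186116 ≡ 453; 2847^16 ≡ 453^2 = 205209 ≡ 658; 2847^32 ≡ 658^2 = 432964 ≡ 2491; 2847^64 ≡ 2491^2 = 6205081 ≡ 1385; 2847^128 ≡ 1385^2 = 1918225 ≡ 941; 2847^256 ≡ 941^2 = 885481 ≡ 111; 2847^512 ≡ 111^2 = 12321 ≡ 109; 2847^1024 ≡ 109^2 = 11881 ≡ 2722; 2847^2048 ≡ 2722^2 = 7409284 ≡ 2706; 2783 = 2048 + 512 + 128 + 64 + 16 + 8 + 4 + 2 + 1, so 2847^2783 ≡ 2706·109·941·1385·658·453·2046·2747·2847 ≡ 986 (mod 3053)
Candidate 2: 206^2 = 42436 ≡ 2747; 206^4 ≡ 2747^2 = 7546009 ≡ 2046; 206^8 ≡ 2046^2 = 4186116 ≡ 453; 206^16 ≡ 453^2 = 205209 ≡ 658; 206^32 ≡ 658^2 = 432964 ≡ 2491; 206^64 ≡ 2491^2 = 6205081 ≡ 1385; 206^128 ≡ 1385^2 = 1918225 ≡ 941; 206^256 ≡ 941^2 = 885481 ≡ 111; 206^512 ≡ 111^2 = 12321 ≡ 109; 206^1024 ≡ 109^2 = 11881 ≡ 2722; 206^2048 ≡ 2722^2 = 7409284 ≡ 2706; 2783 = 2048 + 512 + 128 + 64 + 16 + 8 + 4 + 2 + 1, so 206^2783 ≡ 2706·109·941·1385·658·453·2046·2747·206 ≡ 2067 (mod 3053)
  → matches H(m) = 2067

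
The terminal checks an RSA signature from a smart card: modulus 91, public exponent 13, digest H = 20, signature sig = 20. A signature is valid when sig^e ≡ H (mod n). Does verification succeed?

passes

sig^2 ≡ 20^2 = 400 ≡ 36
sig^4 ≡ 36^2 = 1296 ≡ 22
sig^8 ≡ 22^2 = 484 ≡ 29
13 = 8 + 4 + 1, so sig^13 ≡ 29·22·20 ≡ 20 (mod 91)
Since 20 equals the digest 20, verification succeeds.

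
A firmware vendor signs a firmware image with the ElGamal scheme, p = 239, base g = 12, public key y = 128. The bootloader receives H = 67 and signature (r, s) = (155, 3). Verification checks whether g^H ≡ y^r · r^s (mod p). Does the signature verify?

Left side g^H mod p:
12^2 = 144
12^4 ≡ 144^2 = 20736 ≡ 182
12^8 ≡ 182^2 = 33124 ≡ 142
12^16 ≡ 142^2 = 20164 ≡ 88
12^32 ≡ 88^2 = 7744 ≡ 96
12^64 ≡ 96^2 = 9216 ≡ 134
67 = 64 + 2 + 1, so 12^67 ≡ 134·144·12 ≡ 200 (mod 239)
Right side y^r · r^s mod p:
128^2 = 16384 ≡ 132
128^4 ≡ 132^2 = 17424 ≡ 216
128^8 ≡ 216^2 = 46656 ≡ 51
128^16 ≡ 51^2 = 2601 ≡ 211
128^32 ≡ 211^2 = 44521 ≡ 67
128^64 ≡ 67^2 = 4489 ≡ 187
128^128 ≡ 187^2 = 34969 ≡ 75
155 = 128 + 16 + 8 + 2 + 1, so 128^155 ≡ 75·211·51·132·128 ≡ 132 (mod 239)
155^2 = 24025 ≡ 125
3 = 2 + 1, so 155^3 ≡ 125·155 ≡ 16 (mod 239)
132·16 = 2112 ≡ 200 (mod 239)
200 ≡ 200 (mod 239), so the signature is genuine.

verifies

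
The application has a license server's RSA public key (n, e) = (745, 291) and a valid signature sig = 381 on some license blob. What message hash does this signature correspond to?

Squares mod 745: sig^1≡381, sig^2≡631, sig^4≡331, sig^8≡46, sig^16≡626, sig^32≡6, sig^64≡36, sig^128≡551, sig^256≡386
291 = 256 + 32 + 2 + 1, so sig^291 ≡ 386·6·631·381 ≡ 481 (mod 745)

481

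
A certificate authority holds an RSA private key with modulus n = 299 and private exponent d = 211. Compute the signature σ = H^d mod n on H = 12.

Squares mod 299: H^1≡12, H^2≡144, H^4≡105, H^8≡261, H^16≡248, H^32≡209, H^64≡27, H^128≡131
211 = 128 + 64 + 16 + 2 + 1, so H^211 ≡ 131·27·248·144·12 ≡ 259 (mod 299)

259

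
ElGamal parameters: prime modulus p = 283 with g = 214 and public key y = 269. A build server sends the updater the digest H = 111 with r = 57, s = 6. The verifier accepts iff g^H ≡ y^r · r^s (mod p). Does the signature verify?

verifies

Left side g^H mod p:
214^2 = 45796 ≡ 233
214^4 ≡ 233^2 = 54289 ≡ 236
214^8 ≡ 236^2 = 55696 ≡ 228
214^16 ≡ 228^2 = 51984 ≡ 195
214^32 ≡ 195^2 = 38025 ≡ 103
214^64 ≡ 103^2 = 10609 ≡ 138
111 = 64 + 32 + 8 + 4 + 2 + 1, so 214^111 ≡ 138·103·228·236·233·214 ≡ 16 (mod 283)
Right side y^r · r^s mod p:
269^2 = 72361 ≡ 196
269^4 ≡ 196^2 = 38416 ≡ 211
269^8 ≡ 211^2 = 44521 ≡ 90
269^16 ≡ 90^2 = 8100 ≡ 176
269^32 ≡ 176^2 = 30976 ≡ 129
57 = 32 + 16 + 8 + 1, so 269^57 ≡ 129·176·90·269 ≡ 15 (mod 283)
57^2 = 3249 ≡ 136
57^4 ≡ 136^2 = 18496 ≡ 101
6 = 4 + 2, so 57^6 ≡ 101·136 ≡ 152 (mod 283)
15·152 = 2280 ≡ 16 (mod 283)
16 ≡ 16 (mod 283), so the signature is genuine.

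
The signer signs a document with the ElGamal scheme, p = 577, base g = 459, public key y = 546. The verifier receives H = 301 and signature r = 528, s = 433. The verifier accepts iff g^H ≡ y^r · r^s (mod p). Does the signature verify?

Left side g^H mod p:
459^2 = 210681 ≡ 76
459^4 ≡ 76^2 = 5776 ≡ 6
459^8 ≡ 6^2 = 36
459^16 ≡ 36^2 = 1296 ≡ 142
459^32 ≡ 142^2 = 20164 ≡ 546
459^64 ≡ 546^2 = 298116 ≡ 384
459^128 ≡ 384^2 = 147456 ≡ 321
459^256 ≡ 321^2 = 103041 ≡ 335
301 = 256 + 32 + 8 + 4 + 1, so 459^301 ≡ 335·546·36·6·459 ≡ 477 (mod 577)
Right side y^r · r^s mod p:
546^2 = 298116 ≡ 384
546^4 ≡ 384^2 = 147456 ≡ 321
546^8 ≡ 321^2 = 103041 ≡ 335
546^16 ≡ 335^2 = 112225 ≡ 287
546^32 ≡ 287^2 = 82369 ≡ 435
546^64 ≡ 435^2 = 189225 ≡ 546
546^128 ≡ 546^2 = 298116 ≡ 384
546^256 ≡ 384^2 = 147456 ≡ 321
546^512 ≡ 321^2 = 103041 ≡ 335
528 = 512 + 16, so 546^528 ≡ 335·287 ≡ 363 (mod 577)
528^2 = 278784 ≡ 93
528^4 ≡ 93^2 = 8649 ≡ 571
528^8 ≡ 571^2 = 326041 ≡ 36
528^16 ≡ 36^2 = 1296 ≡ 142
528^32 ≡ 142^2 = 20164 ≡ 546
528^64 ≡ 546^2 = 298116 ≡ 384
528^128 ≡ 384^2 = 147456 ≡ 321
528^256 ≡ 321^2 = 103041 ≡ 335
433 = 256 + 128 + 32 + 16 + 1, so 528^433 ≡ 335·321·546·142·528 ≡ 49 (mod 577)
363·49 = 17787 ≡ 477 (mod 577)
477 ≡ 477 (mod 577), so the signature is genuine.

verifies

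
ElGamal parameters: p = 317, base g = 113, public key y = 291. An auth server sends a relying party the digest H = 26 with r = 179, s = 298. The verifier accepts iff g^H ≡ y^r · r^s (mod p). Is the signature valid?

valid

Left side g^H mod p:
113^2 = 12769 ≡ 89
113^4 ≡ 89^2 = 7921 ≡ 313
113^8 ≡ 313^2 = 97969 ≡ 16
113^16 ≡ 16^2 = 256
26 = 16 + 8 + 2, so 113^26 ≡ 256·16·89 ≡ 311 (mod 317)
Right side y^r · r^s mod p:
291^2 = 84681 ≡ 42
291^4 ≡ 42^2 = 1764 ≡ 179
291^8 ≡ 179^2 = 32041 ≡ 24
291^16 ≡ 24^2 = 576 ≡ 259
291^32 ≡ 259^2 = 67081 ≡ 194
291^64 ≡ 194^2 = 37636 ≡ 230
291^128 ≡ 230^2 = 52900 ≡ 278
179 = 128 + 32 + 16 + 2 + 1, so 291^179 ≡ 278·194·259·42·291 ≡ 165 (mod 317)
179^2 = 32041 ≡ 24
179^4 ≡ 24^2 = 576 ≡ 259
179^8 ≡ 259^2 = 67081 ≡ 194
179^16 ≡ 194^2 = 37636 ≡ 230
179^32 ≡ 230^2 = 52900 ≡ 278
179^64 ≡ 278^2 = 77284 ≡ 253
179^128 ≡ 253^2 = 64009 ≡ 292
179^256 ≡ 292^2 = 85264 ≡ 308
298 = 256 + 32 + 8 + 2, so 179^298 ≡ 308·278·194·24 ≡ 121 (mod 317)
165·121 = 19965 ≡ 311 (mod 317)
311 ≡ 311 (mod 317), so the signature is genuine.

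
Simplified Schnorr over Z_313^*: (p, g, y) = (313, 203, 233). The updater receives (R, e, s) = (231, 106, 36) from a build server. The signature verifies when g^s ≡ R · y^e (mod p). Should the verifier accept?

g^s mod p:
Squares mod 313: 203^1≡203, 203^2≡206, 203^4≡181, 203^8≡209, 203^16≡174, 203^32≡228
36 = 32 + 4, so 203^36 ≡ 228·181 ≡ 265 (mod 313)
R · y^e mod p:
Squares mod 313: 233^1≡233, 233^2≡140, 233^4≡194, 233^8≡76, 233^16≡142, 233^32≡132, 233^64≡209
106 = 64 + 32 + 8 + 2, so 233^106 ≡ 209·132·76·140 ≡ 225 (mod 313)
231·225 = 51975 ≡ 17 (mod 313)
265 ≠ 17; the check fails.

reject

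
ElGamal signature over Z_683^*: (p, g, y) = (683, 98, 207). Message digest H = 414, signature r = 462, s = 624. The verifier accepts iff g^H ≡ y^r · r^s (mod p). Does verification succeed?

Left side g^H mod p:
98^2 = 9604 ≡ 42
98^4 ≡ 42^2 = 1764 ≡ 398
98^8 ≡ 398^2 = 158404 ≡ 631
98^16 ≡ 631^2 = 398161 ≡ 655
98^32 ≡ 655^2 = 429025 ≡ 101
98^64 ≡ 101^2 = 10201 ≡ 639
98^128 ≡ 639^2 = 408321 ≡ 570
98^256 ≡ 570^2 = 324900 ≡ 475
414 = 256 + 128 + 16 + 8 + 4 + 2, so 98^414 ≡ 475·570·655·631·398·42 ≡ 483 (mod 683)
Right side y^r · r^s mod p:
207^2 = 42849 ≡ 503
207^4 ≡ 503^2 = 253009 ≡ 299
207^8 ≡ 299^2 = 89401 ≡ 611
207^16 ≡ 611^2 = 373321 ≡ 403
207^32 ≡ 403^2 = 162409 ≡ 538
207^64 ≡ 538^2 = 289444 ≡ 535
207^128 ≡ 535^2 = 286225 ≡ 48
207^256 ≡ 48^2 = 2304 ≡ 255
462 = 256 + 128 + 64 + 8 + 4 + 2, so 207^462 ≡ 255·48·535·611·299·503 ≡ 138 (mod 683)
462^2 = 213444 ≡ 348
462^4 ≡ 348^2 = 121104 ≡ 213
462^8 ≡ 213^2 = 45369 ≡ 291
462^16 ≡ 291^2 = 84681 ≡ 672
462^32 ≡ 672^2 = 451584 ≡ 121
462^64 ≡ 121^2 = 14641 ≡ 298
462^128 ≡ 298^2 = 88804 ≡ 14
462^256 ≡ 14^2 = 196
462^512 ≡ 196^2 = 38416 ≡ 168
624 = 512 + 64 + 32 + 16, so 462^624 ≡ 168·298·121·672 ≡ 345 (mod 683)
138·345 = 47610 ≡ 483 (mod 683)
483 ≡ 483 (mod 683), so the signature is genuine.

passes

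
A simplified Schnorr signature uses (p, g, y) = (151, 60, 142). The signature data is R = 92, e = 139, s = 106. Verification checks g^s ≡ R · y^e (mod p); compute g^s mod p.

60^2 = 3600 ≡ 127
60^4 ≡ 127^2 = 16129 ≡ 123
60^8 ≡ 123^2 = 15129 ≡ 29
60^16 ≡ 29^2 = 841 ≡ 86
60^32 ≡ 86^2 = 7396 ≡ 148
60^64 ≡ 148^2 = 21904 ≡ 9
106 = 64 + 32 + 8 + 2, so 60^106 ≡ 9·148·29·127 ≡ 68 (mod 151)

68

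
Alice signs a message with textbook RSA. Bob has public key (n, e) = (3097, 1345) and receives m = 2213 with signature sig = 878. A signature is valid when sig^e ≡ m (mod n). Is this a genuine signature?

Squares mod 3097: sig^1≡878, sig^2≡2828, sig^4≡1130, sig^8≡936, sig^16≡2742, sig^32≡2145, sig^64≡1980, sig^128≡2695, sig^256≡560, sig^512≡803, sig^1024≡633
1345 = 1024 + 256 + 64 + 1, so sig^1345 ≡ 633·560·1980·878 ≡ 2213 (mod 3097)
Since 2213 equals the digest 2213, verification succeeds.

genuine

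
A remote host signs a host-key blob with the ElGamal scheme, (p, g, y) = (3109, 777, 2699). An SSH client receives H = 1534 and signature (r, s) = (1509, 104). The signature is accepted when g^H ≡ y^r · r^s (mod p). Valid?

Left side g^H mod p:
777^2 = 603729 ≡ 583
777^4 ≡ 583^2 = 339889 ≡ 1008
777^8 ≡ 1008^2 = 1016064 ≡ 2530
777^16 ≡ 2530^2 = 6400900 ≡ 2578
777^32 ≡ 2578^2 = 6646084 ≡ 2151
777^64 ≡ 2151^2 = 4626801 ≡ 609
777^128 ≡ 609^2 = 370881 ≡ 910
777^256 ≡ 910^2 = 828100 ≡ 1106
777^512 ≡ 1106^2 = 1223236 ≡ 1399
777^1024 ≡ 1399^2 = 1957201 ≡ 1640
1534 = 1024 + 256 + 128 + 64 + 32 + 16 + 8 + 4 + 2, so 777^1534 ≡ 1640·1106·910·609·2151·2578·2530·1008·583 ≡ 1797 (mod 3109)
Right side y^r · r^s mod p:
2699^2 = 7284601 ≡ 214
2699^4 ≡ 214^2 = 45796 ≡ 2270
2699^8 ≡ 2270^2 = 5152900 ≡ 1287
2699^16 ≡ 1287^2 = 1656369 ≡ 2381
2699^32 ≡ 2381^2 = 5669161 ≡ 1454
2699^64 ≡ 1454^2 = 2114116 ≡ 3105
2699^128 ≡ 3105^2 = 9641025 ≡ 16
2699^256 ≡ 16^2 = 256
2699^512 ≡ 256^2 = 65536 ≡ 247
2699^1024 ≡ 247^2 = 61009 ≡ 1938
1509 = 1024 + 256 + 128 + 64 + 32 + 4 + 1, so 2699^1509 ≡ 1938·256·16·3105·1454·2270·2699 ≡ 2253 (mod 3109)
1509^2 = 2277081 ≡ 1293
1509^4 ≡ 1293^2 = 1671849 ≡ 2316
1509^8 ≡ 2316^2 = 5363856 ≡ 831
1509^16 ≡ 831^2 = 690561 ≡ 363
1509^32 ≡ 363^2 = 131769 ≡ 1191
1509^64 ≡ 1191^2 = 1418481 ≡ 777
104 = 64 + 32 + 8, so 1509^104 ≡ 777·1191·831 ≡ 2067 (mod 3109)
2253·2067 = 4656951 ≡ 2778 (mod 3109)
1797 ≠ 2778, so verification fails.

no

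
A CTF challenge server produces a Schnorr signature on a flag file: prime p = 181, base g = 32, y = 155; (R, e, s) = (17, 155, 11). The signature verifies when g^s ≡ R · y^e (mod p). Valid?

g^s mod p:
Squares mod 181: 32^1≡32, 32^2≡119, 32^4≡43, 32^8≡39
11 = 8 + 2 + 1, so 32^11 ≡ 39·119·32 ≡ 92 (mod 181)
R · y^e mod p:
Squares mod 181: 155^1≡155, 155^2≡133, 155^4≡132, 155^8≡48, 155^16≡132, 155^32≡48, 155^64≡132, 155^128≡48
155 = 128 + 16 + 8 + 2 + 1, so 155^155 ≡ 48·132·48·133·155 ≡ 174 (mod 181)
17·174 = 2958 ≡ 62 (mod 181)
92 ≠ 62; the check fails.

no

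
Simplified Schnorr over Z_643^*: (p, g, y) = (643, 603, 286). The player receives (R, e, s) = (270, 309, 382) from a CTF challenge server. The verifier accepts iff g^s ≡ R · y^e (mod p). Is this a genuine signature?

forged

g^s mod p:
603^382 mod 643 = 373
R · y^e mod p:
286^309 mod 643 = 618
270·618 = 166860 ≡ 323 (mod 643)
373 ≠ 323; the check fails.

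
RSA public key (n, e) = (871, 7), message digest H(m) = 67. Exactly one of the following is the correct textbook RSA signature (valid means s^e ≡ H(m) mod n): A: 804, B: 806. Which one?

A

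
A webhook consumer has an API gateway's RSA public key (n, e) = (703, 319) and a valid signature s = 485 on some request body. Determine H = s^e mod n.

s^2 ≡ 485^2 = 235225 ≡ 423
s^4 ≡ 423^2 = 178929 ≡ 367
s^8 ≡ 367^2 = 134689 ≡ 416
s^16 ≡ 416^2 = 173056 ≡ 118
s^32 ≡ 118^2 = 13924 ≡ 567
s^64 ≡ 567^2 = 321489 ≡ 218
s^128 ≡ 218^2 = 47524 ≡ 423
s^256 ≡ 423^2 = 178929 ≡ 367
319 = 256 + 32 + 16 + 8 + 4 + 2 + 1, so s^319 ≡ 367·567·118·416·367·423·485 ≡ 336 (mod 703)

336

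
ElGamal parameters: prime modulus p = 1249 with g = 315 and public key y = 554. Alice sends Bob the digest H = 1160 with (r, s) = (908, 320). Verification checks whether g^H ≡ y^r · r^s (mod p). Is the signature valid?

Left side g^H mod p:
315^2 = 99225 ≡ 554
315^4 ≡ 554^2 = 306916 ≡ 911
315^8 ≡ 911^2 = 829921 ≡ 585
315^16 ≡ 585^2 = 342225 ≡ 1248
315^32 ≡ 1248^2 = 1557504 ≡ 1
315^64 ≡ 1^2 = 1
315^128 ≡ 1^2 = 1
315^256 ≡ 1^2 = 1
315^512 ≡ 1^2 = 1
315^1024 ≡ 1^2 = 1
1160 = 1024 + 128 + 8, so 315^1160 ≡ 1·1·585 ≡ 585 (mod 1249)
Right side y^r · r^s mod p:
554^2 = 306916 ≡ 911
554^4 ≡ 911^2 = 829921 ≡ 585
554^8 ≡ 585^2 = 342225 ≡ 1248
554^16 ≡ 1248^2 = 1557504 ≡ 1
554^32 ≡ 1^2 = 1
554^64 ≡ 1^2 = 1
554^128 ≡ 1^2 = 1
554^256 ≡ 1^2 = 1
554^512 ≡ 1^2 = 1
908 = 512 + 256 + 128 + 8 + 4, so 554^908 ≡ 1·1·1·1248·585 ≡ 664 (mod 1249)
908^2 = 824464 ≡ 124
908^4 ≡ 124^2 = 15376 ≡ 388
908^8 ≡ 388^2 = 150544 ≡ 664
908^16 ≡ 664^2 = 440896 ≡ 1248
908^32 ≡ 1248^2 = 1557504 ≡ 1
908^64 ≡ 1^2 = 1
908^128 ≡ 1^2 = 1
908^256 ≡ 1^2 = 1
320 = 256 + 64, so 908^320 ≡ 1·1 ≡ 1 (mod 1249)
664·1 = 664 ≡ 664 (mod 1249)
585 ≠ 664, so verification fails.

invalid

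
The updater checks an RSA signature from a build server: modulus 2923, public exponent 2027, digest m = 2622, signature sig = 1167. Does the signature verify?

does not verify

sig^2 ≡ 1167^2 = 1361889 ≡ 2694
sig^4 ≡ 2694^2 = 7257636 ≡ 2750
sig^8 ≡ 2750^2 = 7562500 ≡ 699
sig^16 ≡ 699^2 = 488601 ≡ 460
sig^32 ≡ 460^2 = 211600 ≡ 1144
sig^64 ≡ 1144^2 = 1308736 ≡ 2155
sig^128 ≡ 2155^2 = 4644025 ≡ 2301
sig^256 ≡ 2301^2 = 5294601 ≡ 1048
sig^512 ≡ 1048^2 = 1098304 ≡ 2179
sig^1024 ≡ 2179^2 = 4748041 ≡ 1089
2027 = 1024 + 512 + 256 + 128 + 64 + 32 + 8 + 2 + 1, so sig^2027 ≡ 1089·2179·1048·2301·2155·1144·699·2694·1167 ≡ 2743 (mod 2923)
2743 ≠ 2622, so verification fails.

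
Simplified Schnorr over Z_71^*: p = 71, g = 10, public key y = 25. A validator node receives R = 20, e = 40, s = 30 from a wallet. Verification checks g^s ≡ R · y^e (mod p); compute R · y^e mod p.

25^2 = 625 ≡ 57
25^4 ≡ 57^2 = 3249 ≡ 54
25^8 ≡ 54^2 = 2916 ≡ 5
25^16 ≡ 5^2 = 25
25^32 ≡ 25^2 = 625 ≡ 57
40 = 32 + 8, so 25^40 ≡ 57·5 ≡ 1 (mod 71)
R · y^e ≡ 20·1 = 20 ≡ 20 (mod 71)

20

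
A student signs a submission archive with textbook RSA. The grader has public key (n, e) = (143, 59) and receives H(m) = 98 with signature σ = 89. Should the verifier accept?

reject

σ^2 ≡ 89^2 = 7921 ≡ 56
σ^4 ≡ 56^2 = 3136 ≡ 133
σ^8 ≡ 133^2 = 17689 ≡ 100
σ^16 ≡ 100^2 = 10000 ≡ 133
σ^32 ≡ 133^2 = 17689 ≡ 100
59 = 32 + 16 + 8 + 2 + 1, so σ^59 ≡ 100·133·100·56·89 ≡ 45 (mod 143)
The recovered value 45 does not match the digest 98.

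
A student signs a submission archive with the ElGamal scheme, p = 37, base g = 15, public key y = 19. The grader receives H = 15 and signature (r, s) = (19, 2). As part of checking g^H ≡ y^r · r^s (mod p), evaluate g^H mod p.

23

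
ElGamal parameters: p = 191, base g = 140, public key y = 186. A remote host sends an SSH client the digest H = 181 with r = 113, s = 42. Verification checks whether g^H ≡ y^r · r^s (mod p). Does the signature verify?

Left side g^H mod p:
140^2 = 19600 ≡ 118
140^4 ≡ 118^2 = 13924 ≡ 172
140^8 ≡ 172^2 = 29584 ≡ 170
140^16 ≡ 170^2 = 28900 ≡ 59
140^32 ≡ 59^2 = 3481 ≡ 43
140^64 ≡ 43^2 = 1849 ≡ 130
140^128 ≡ 130^2 = 16900 ≡ 92
181 = 128 + 32 + 16 + 4 + 1, so 140^181 ≡ 92·43·59·172·140 ≡ 28 (mod 191)
Right side y^r · r^s mod p:
186^2 = 34596 ≡ 25
186^4 ≡ 25^2 = 625 ≡ 52
186^8 ≡ 52^2 = 2704 ≡ 30
186^16 ≡ 30^2 = 900 ≡ 136
186^32 ≡ 136^2 = 18496 ≡ 160
186^64 ≡ 160^2 = 25600 ≡ 6
113 = 64 + 32 + 16 + 1, so 186^113 ≡ 6·160·136·186 ≡ 38 (mod 191)
113^2 = 12769 ≡ 163
113^4 ≡ 163^2 = 26569 ≡ 20
113^8 ≡ 20^2 = 400 ≡ 18
113^16 ≡ 18^2 = 324 ≡ 133
113^32 ≡ 133^2 = 17689 ≡ 117
42 = 32 + 8 + 2, so 113^42 ≡ 117·18·163 ≡ 51 (mod 191)
38·51 = 1938 ≡ 28 (mod 191)
28 ≡ 28 (mod 191), so the signature is genuine.

verifies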